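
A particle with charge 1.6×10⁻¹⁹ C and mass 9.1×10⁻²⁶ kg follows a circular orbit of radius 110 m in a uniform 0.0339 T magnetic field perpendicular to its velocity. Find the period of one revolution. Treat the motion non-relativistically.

The cyclotron period depends only on m, q, B: T = 2πm/(|q|B).
T = 2π(9.1×10⁻²⁶)/((1.6×10⁻¹⁹)(0.0339)) ≈ 1.05×10⁻⁴ s.

T ≈ 1.05×10⁻⁴ s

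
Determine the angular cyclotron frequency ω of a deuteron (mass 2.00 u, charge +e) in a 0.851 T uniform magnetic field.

ω ≈ 4.10×10⁷ rad/s

ω = |q|B/m.
ω = (1.602×10⁻¹⁹)(0.851)/3.322×10⁻²⁷ ≈ 4.10×10⁷ rad/s.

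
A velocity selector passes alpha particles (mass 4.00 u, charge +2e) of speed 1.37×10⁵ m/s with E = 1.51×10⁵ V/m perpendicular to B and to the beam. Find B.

Balance of forces in the selector: qE = qvB ⇒ B = E/v.
B = 1.51×10⁵/1.37×10⁵ = 1.10 T.

B = 1.10 T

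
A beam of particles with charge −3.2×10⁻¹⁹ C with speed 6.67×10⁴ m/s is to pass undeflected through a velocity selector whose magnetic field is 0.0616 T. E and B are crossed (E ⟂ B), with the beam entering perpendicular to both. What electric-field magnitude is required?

E = 4110 V/m

For straight-line motion qE = qvB, so E = vB.
E = 6.67×10⁴ × 0.0616 = 4110 V/m.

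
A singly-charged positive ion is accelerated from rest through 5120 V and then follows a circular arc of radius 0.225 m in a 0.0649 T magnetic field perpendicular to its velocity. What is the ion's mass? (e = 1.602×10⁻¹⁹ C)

m ≈ 3.34×10⁻²⁷ kg

Combine |q|V = ½mv² and r = mv/(|q|B): eliminate v to get m = qB²r²/(2V).
m = (1.602×10⁻¹⁹)(0.0649)²(0.225)²/(2·5120) ≈ 3.34×10⁻²⁷ kg.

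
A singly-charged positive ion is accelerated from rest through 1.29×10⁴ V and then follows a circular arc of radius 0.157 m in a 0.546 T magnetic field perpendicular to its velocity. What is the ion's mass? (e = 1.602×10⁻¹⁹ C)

m ≈ 4.56×10⁻²⁶ kg

Combine |q|V = ½mv² and r = mv/(|q|B): eliminate v to get m = qB²r²/(2V).
m = (1.602×10⁻¹⁹)(0.546)²(0.157)²/(2·1.29×10⁴) ≈ 4.56×10⁻²⁶ kg.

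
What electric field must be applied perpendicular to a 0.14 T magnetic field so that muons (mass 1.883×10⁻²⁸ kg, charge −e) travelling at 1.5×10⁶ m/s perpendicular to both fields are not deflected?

E = 2.1×10⁵ V/m

For straight-line motion qE = qvB, so E = vB.
E = 1.5×10⁶ × 0.14 = 2.1×10⁵ V/m.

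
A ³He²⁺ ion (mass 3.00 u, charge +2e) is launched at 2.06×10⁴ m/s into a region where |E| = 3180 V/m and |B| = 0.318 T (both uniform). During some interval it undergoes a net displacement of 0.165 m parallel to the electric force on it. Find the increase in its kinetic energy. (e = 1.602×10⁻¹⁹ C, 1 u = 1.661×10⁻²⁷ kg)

The magnetic force is always ⟂ v and does no work; only the electric force changes KE.
ΔKE = F_E · d = |q|E d = (3.204×10⁻¹⁹)(3180)(0.165) ≈ 1.68×10⁻¹⁶ J.

ΔKE ≈ 1.68×10⁻¹⁶ J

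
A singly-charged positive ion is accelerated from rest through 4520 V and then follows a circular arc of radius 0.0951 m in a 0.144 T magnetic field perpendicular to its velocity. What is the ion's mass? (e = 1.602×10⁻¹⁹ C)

m ≈ 3.32×10⁻²⁷ kg

Combine |q|V = ½mv² and r = mv/(|q|B): eliminate v to get m = qB²r²/(2V).
m = (1.602×10⁻¹⁹)(0.144)²(0.0951)²/(2·4520) ≈ 3.32×10⁻²⁷ kg.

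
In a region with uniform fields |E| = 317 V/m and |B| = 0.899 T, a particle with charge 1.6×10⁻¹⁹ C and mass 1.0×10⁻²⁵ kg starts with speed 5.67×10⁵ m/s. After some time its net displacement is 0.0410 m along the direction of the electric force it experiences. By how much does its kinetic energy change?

The magnetic force is always ⟂ v and does no work; only the electric force changes KE.
ΔKE = F_E · d = |q|E d = (1.6×10⁻¹⁹)(317)(0.0410) ≈ 2.08×10⁻¹⁸ J.

ΔKE ≈ 2.08×10⁻¹⁸ J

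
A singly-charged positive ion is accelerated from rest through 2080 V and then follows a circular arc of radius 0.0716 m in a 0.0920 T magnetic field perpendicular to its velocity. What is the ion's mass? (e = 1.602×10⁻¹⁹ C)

m ≈ 1.67×10⁻²⁷ kg

Combine |q|V = ½mv² and r = mv/(|q|B): eliminate v to get m = qB²r²/(2V).
m = (1.602×10⁻¹⁹)(0.0920)²(0.0716)²/(2·2080) ≈ 1.67×10⁻²⁷ kg.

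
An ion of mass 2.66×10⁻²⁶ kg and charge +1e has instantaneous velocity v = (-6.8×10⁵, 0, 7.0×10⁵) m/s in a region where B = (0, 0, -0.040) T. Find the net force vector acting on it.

F ≈ (0, -4.36×10⁻¹⁵, 0) N

v×B = (0, -2.72×10⁴, 0) N/C.
F = q v×B = (1.602×10⁻¹⁹ C)·(0, -2.72×10⁴, 0) = (0, -4.36×10⁻¹⁵, 0) N.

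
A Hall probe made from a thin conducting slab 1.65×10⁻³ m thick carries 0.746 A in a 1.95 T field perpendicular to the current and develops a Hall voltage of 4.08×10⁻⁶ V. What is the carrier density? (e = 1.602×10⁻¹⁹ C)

From V_H = IB/(n e t), n = IB/(V_H e t).
n = (0.746)(1.95)/((4.08×10⁻⁶)(1.602×10⁻¹⁹)(1.65×10⁻³)) ≈ 1.35×10²⁷ m⁻³.

n ≈ 1.35×10²⁷ m⁻³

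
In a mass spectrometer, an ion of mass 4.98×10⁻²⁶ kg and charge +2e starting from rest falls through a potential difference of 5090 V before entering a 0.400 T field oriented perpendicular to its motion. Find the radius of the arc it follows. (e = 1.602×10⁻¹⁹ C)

Acceleration: |q|V = ½mv² ⇒ v = √(2|q|V/m) = √(2·3.204×10⁻¹⁹·5090/4.98×10⁻²⁶) ≈ 2.559×10⁵ m/s.
In the field: r = mv/(|q|B) = (4.98×10⁻²⁶)(2.559×10⁵)/((3.204×10⁻¹⁹)(0.400)) ≈ 0.0994 m.

r ≈ 0.0994 m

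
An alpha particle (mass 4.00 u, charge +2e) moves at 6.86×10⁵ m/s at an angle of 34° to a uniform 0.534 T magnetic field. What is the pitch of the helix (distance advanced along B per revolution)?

p ≈ 0.139 m

v∥ = v cosθ = 6.86×10⁵·cos34° ≈ 5.687×10⁵ m/s.
T = 2πm/(|q|B) = 2π(6.644×10⁻²⁷)/((3.204×10⁻¹⁹)(0.534)) ≈ 2.440×10⁻⁷ s.
pitch = v∥ T = (5.687×10⁵)(2.440×10⁻⁷) ≈ 0.139 m.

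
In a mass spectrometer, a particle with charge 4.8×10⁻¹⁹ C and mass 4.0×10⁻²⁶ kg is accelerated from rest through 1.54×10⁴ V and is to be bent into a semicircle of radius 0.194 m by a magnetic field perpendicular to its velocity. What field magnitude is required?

v = √(2|q|V/m) = √(2·4.8×10⁻¹⁹·1.54×10⁴/4.0×10⁻²⁶) ≈ 6.079×10⁵ m/s.
B = mv/(|q|r) = (4.0×10⁻²⁶)(6.079×10⁵)/((4.8×10⁻¹⁹)(0.194)) ≈ 0.261 T.

B ≈ 0.261 T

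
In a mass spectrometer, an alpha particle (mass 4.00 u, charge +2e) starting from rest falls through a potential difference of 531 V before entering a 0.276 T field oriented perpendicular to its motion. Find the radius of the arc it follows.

r ≈ 0.0170 m

Acceleration: |q|V = ½mv² ⇒ v = √(2|q|V/m) = √(2·3.204×10⁻¹⁹·531/6.644×10⁻²⁷) ≈ 2.263×10⁵ m/s.
In the field: r = mv/(|q|B) = (6.644×10⁻²⁷)(2.263×10⁵)/((3.204×10⁻¹⁹)(0.276)) ≈ 0.0170 m.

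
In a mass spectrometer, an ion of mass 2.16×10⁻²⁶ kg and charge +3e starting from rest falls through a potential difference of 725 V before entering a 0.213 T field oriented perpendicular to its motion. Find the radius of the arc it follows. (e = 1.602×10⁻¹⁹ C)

r ≈ 0.0379 m

Acceleration: |q|V = ½mv² ⇒ v = √(2|q|V/m) = √(2·4.806×10⁻¹⁹·725/2.16×10⁻²⁶) ≈ 1.796×10⁵ m/s.
In the field: r = mv/(|q|B) = (2.16×10⁻²⁶)(1.796×10⁵)/((4.806×10⁻¹⁹)(0.213)) ≈ 0.0379 m.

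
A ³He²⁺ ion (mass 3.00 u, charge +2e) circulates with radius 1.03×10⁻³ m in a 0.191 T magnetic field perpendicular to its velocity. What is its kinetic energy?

v = |q|Br/m, then KE = ½mv² = (qBr)²/(2m).
v = (3.204×10⁻¹⁹)(0.191)(1.03×10⁻³)/4.983×10⁻²⁷ ≈ 1.265×10⁴ m/s.
KE = ½(4.983×10⁻²⁷)(1.265×10⁴)² ≈ 3.99×10⁻¹⁹ J.

KE ≈ 3.99×10⁻¹⁹ J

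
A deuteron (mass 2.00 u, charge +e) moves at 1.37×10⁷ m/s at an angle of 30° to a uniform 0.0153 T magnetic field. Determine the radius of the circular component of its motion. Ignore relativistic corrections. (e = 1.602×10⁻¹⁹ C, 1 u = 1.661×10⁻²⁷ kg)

v⊥ = v sinθ = 1.37×10⁷·sin30° ≈ 6.850×10⁶ m/s.
r = m v⊥/(|q|B) = (3.322×10⁻²⁷)(6.850×10⁶)/((1.602×10⁻¹⁹)(0.0153)) ≈ 9.28 m.

r ≈ 9.28 m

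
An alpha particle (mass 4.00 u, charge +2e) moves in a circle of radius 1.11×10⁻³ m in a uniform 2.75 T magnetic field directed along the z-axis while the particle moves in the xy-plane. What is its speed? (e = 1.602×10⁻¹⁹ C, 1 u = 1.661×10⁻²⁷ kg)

v ≈ 1.47×10⁵ m/s

From |q|vB = mv²/r, v = |q|Br/m.
v = (3.204×10⁻¹⁹)(2.75)(1.11×10⁻³)/6.644×10⁻²⁷ ≈ 1.47×10⁵ m/s.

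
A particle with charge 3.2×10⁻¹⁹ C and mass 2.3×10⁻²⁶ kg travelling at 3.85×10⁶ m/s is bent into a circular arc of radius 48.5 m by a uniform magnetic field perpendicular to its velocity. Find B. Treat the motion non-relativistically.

B ≈ 5.71×10⁻³ T

From |q|vB = mv²/r, B = mv/(|q|r).
B = (2.3×10⁻²⁶)(3.85×10⁶)/((3.2×10⁻¹⁹)(48.5)) ≈ 5.71×10⁻³ T.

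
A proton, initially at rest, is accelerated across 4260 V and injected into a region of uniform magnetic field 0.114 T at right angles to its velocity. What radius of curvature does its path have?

Acceleration: |q|V = ½mv² ⇒ v = √(2|q|V/m) = √(2·1.602×10⁻¹⁹·4260/1.673×10⁻²⁷) ≈ 9.032×10⁵ m/s.
In the field: r = mv/(|q|B) = (1.673×10⁻²⁷)(9.032×10⁵)/((1.602×10⁻¹⁹)(0.114)) ≈ 0.0827 m.

r ≈ 0.0827 m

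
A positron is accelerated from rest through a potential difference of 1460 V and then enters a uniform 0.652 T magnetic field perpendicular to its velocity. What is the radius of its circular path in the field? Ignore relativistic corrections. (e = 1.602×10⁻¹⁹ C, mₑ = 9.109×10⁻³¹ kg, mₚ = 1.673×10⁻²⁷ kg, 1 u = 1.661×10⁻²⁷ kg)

Acceleration: |q|V = ½mv² ⇒ v = √(2|q|V/m) = √(2·1.602×10⁻¹⁹·1460/9.109×10⁻³¹) ≈ 2.266×10⁷ m/s.
In the field: r = mv/(|q|B) = (9.109×10⁻³¹)(2.266×10⁷)/((1.602×10⁻¹⁹)(0.652)) ≈ 1.98×10⁻⁴ m.

r ≈ 1.98×10⁻⁴ m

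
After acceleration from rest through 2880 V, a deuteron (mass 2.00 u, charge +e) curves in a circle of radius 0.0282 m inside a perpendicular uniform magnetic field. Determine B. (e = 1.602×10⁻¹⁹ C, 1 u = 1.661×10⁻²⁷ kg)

B ≈ 0.388 T

v = √(2|q|V/m) = √(2·1.602×10⁻¹⁹·2880/3.322×10⁻²⁷) ≈ 5.270×10⁵ m/s.
B = mv/(|q|r) = (3.322×10⁻²⁷)(5.270×10⁵)/((1.602×10⁻¹⁹)(0.0282)) ≈ 0.388 T.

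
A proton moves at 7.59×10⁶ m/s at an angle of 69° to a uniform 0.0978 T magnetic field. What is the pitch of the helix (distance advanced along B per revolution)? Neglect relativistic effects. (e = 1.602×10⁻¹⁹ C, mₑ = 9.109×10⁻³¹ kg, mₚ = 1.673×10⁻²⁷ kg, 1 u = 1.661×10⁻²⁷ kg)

v∥ = v cosθ = 7.59×10⁶·cos69° ≈ 2.720×10⁶ m/s.
T = 2πm/(|q|B) = 2π(1.673×10⁻²⁷)/((1.602×10⁻¹⁹)(0.0978)) ≈ 6.709×10⁻⁷ s.
pitch = v∥ T = (2.720×10⁶)(6.709×10⁻⁷) ≈ 1.82 m.

p ≈ 1.82 m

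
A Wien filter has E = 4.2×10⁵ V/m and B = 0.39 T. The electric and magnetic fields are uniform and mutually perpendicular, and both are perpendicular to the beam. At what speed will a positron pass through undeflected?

v = 1.1×10⁶ m/s

For undeflected motion the electric and magnetic forces balance: qE = qvB.
v = E/B = 4.2×10⁵/0.39 = 1.1×10⁶ m/s.
The result is independent of the particle's charge and mass.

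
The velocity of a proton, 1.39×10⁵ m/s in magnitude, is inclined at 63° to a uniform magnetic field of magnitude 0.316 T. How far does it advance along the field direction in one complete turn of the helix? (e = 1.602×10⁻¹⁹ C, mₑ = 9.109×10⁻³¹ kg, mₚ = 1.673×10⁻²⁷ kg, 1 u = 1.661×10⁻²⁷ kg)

v∥ = v cosθ = 1.39×10⁵·cos63° ≈ 6.310×10⁴ m/s.
T = 2πm/(|q|B) = 2π(1.673×10⁻²⁷)/((1.602×10⁻¹⁹)(0.316)) ≈ 2.076×10⁻⁷ s.
pitch = v∥ T = (6.310×10⁴)(2.076×10⁻⁷) ≈ 0.0131 m.

p ≈ 0.0131 m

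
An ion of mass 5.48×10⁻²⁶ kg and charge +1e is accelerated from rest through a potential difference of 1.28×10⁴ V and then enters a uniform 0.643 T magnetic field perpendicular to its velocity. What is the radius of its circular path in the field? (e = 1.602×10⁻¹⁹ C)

r ≈ 0.146 m

Acceleration: |q|V = ½mv² ⇒ v = √(2|q|V/m) = √(2·1.602×10⁻¹⁹·1.28×10⁴/5.48×10⁻²⁶) ≈ 2.736×10⁵ m/s.
In the field: r = mv/(|q|B) = (5.48×10⁻²⁶)(2.736×10⁵)/((1.602×10⁻¹⁹)(0.643)) ≈ 0.146 m.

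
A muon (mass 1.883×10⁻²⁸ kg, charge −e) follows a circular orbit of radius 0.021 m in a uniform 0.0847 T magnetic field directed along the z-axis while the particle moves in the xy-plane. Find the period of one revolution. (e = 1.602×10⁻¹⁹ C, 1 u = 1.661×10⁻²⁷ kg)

T ≈ 8.72×10⁻⁸ s

The cyclotron period depends only on m, q, B: T = 2πm/(|q|B).
T = 2π(1.883×10⁻²⁸)/((1.602×10⁻¹⁹)(0.0847)) ≈ 8.72×10⁻⁸ s.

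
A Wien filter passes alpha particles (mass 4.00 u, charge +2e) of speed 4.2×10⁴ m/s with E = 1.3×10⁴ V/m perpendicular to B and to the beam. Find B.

B = 0.31 T

Balance of forces in the selector: qE = qvB ⇒ B = E/v.
B = 1.3×10⁴/4.2×10⁴ = 0.31 T.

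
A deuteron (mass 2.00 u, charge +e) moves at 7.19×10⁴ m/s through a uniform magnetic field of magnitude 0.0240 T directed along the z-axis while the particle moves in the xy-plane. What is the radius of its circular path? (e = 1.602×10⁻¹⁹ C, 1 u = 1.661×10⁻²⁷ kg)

The magnetic force provides the centripetal force: |q|vB = mv²/r.
r = mv/(|q|B) = (3.322×10⁻²⁷)(7.19×10⁴)/((1.602×10⁻¹⁹)(0.0240)) ≈ 0.0621 m.

r ≈ 0.0621 m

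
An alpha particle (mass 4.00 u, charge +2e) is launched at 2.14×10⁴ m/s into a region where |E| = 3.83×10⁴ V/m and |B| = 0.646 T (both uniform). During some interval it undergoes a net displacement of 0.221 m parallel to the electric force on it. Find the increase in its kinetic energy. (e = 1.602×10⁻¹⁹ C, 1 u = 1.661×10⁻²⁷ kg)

ΔKE ≈ 2.71×10⁻¹⁵ J

The magnetic force is always ⟂ v and does no work; only the electric force changes KE.
ΔKE = F_E · d = |q|E d = (3.204×10⁻¹⁹)(3.83×10⁴)(0.221) ≈ 2.71×10⁻¹⁵ J.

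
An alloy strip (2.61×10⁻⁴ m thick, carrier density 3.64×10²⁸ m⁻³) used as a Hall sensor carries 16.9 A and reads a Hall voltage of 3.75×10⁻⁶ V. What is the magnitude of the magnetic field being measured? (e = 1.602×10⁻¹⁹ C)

B ≈ 0.338 T

From V_H = IB/(n e t), B = V_H n e t / I.
B = (3.75×10⁻⁶)(3.64×10²⁸)(1.602×10⁻¹⁹)(2.61×10⁻⁴)/16.9 ≈ 0.338 T.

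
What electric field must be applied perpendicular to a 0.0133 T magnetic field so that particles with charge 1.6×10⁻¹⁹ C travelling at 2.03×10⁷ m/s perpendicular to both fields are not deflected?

E = 2.70×10⁵ V/m

For straight-line motion qE = qvB, so E = vB.
E = 2.03×10⁷ × 0.0133 = 2.70×10⁵ V/m.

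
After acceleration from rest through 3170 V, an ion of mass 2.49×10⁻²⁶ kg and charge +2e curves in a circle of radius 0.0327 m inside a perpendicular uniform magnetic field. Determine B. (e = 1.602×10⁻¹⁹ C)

v = √(2|q|V/m) = √(2·3.204×10⁻¹⁹·3170/2.49×10⁻²⁶) ≈ 2.856×10⁵ m/s.
B = mv/(|q|r) = (2.49×10⁻²⁶)(2.856×10⁵)/((3.204×10⁻¹⁹)(0.0327)) ≈ 0.679 T.

B ≈ 0.679 T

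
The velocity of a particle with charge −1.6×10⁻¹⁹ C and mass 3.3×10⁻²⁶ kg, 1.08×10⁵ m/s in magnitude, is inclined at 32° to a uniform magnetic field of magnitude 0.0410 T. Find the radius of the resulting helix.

r ≈ 0.288 m

v⊥ = v sinθ = 1.08×10⁵·sin32° ≈ 5.723×10⁴ m/s.
r = m v⊥/(|q|B) = (3.3×10⁻²⁶)(5.723×10⁴)/((1.6×10⁻¹⁹)(0.0410)) ≈ 0.288 m.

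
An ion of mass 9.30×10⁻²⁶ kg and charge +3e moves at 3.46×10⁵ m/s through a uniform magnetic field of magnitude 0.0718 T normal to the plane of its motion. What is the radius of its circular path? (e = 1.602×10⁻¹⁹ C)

The magnetic force provides the centripetal force: |q|vB = mv²/r.
r = mv/(|q|B) = (9.30×10⁻²⁶)(3.46×10⁵)/((4.806×10⁻¹⁹)(0.0718)) ≈ 0.933 m.

r ≈ 0.933 m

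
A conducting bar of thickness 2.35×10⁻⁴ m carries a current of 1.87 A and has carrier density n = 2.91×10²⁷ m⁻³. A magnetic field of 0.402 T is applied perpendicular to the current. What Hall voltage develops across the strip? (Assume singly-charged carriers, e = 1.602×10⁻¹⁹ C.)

V_H = IB/(n e t).
V_H = (1.87)(0.402)/((2.91×10²⁷)(1.602×10⁻¹⁹)(2.35×10⁻⁴)) ≈ 6.86×10⁻⁶ V.

V_H ≈ 6.86×10⁻⁶ V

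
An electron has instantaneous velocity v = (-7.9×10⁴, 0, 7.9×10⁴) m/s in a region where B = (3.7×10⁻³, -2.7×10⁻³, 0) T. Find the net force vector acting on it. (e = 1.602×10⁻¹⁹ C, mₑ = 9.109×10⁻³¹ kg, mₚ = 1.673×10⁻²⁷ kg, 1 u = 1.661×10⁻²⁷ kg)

F ≈ (-3.42×10⁻¹⁷, -4.68×10⁻¹⁷, -3.42×10⁻¹⁷) N

v×B = (213, 292, 213) N/C.
F = q v×B = (−1.602×10⁻¹⁹ C)·(213, 292, 213) = (-3.42×10⁻¹⁷, -4.68×10⁻¹⁷, -3.42×10⁻¹⁷) N.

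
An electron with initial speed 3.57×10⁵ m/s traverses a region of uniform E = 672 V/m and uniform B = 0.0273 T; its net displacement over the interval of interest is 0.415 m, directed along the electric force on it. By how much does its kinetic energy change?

ΔKE ≈ 4.47×10⁻¹⁷ J

The magnetic force is always ⟂ v and does no work; only the electric force changes KE.
ΔKE = F_E · d = |q|E d = (1.602×10⁻¹⁹)(672)(0.415) ≈ 4.47×10⁻¹⁷ J.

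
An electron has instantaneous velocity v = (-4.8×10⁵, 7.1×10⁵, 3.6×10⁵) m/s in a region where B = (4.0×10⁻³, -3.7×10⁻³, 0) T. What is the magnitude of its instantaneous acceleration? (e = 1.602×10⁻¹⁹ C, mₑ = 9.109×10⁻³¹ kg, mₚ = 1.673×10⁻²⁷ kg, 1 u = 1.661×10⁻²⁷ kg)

|a| ≈ 3.92×10¹⁴ m/s²

v×B = (1330, 1440, -1060) N/C.
F = q v×B = (−1.602×10⁻¹⁹ C)·(1330, 1440, -1060) = (-2.13×10⁻¹⁶, -2.31×10⁻¹⁶, 1.70×10⁻¹⁶) N.
|a| = |F|/m = 3.575×10⁻¹⁶/9.109×10⁻³¹ ≈ 3.92×10¹⁴ m/s².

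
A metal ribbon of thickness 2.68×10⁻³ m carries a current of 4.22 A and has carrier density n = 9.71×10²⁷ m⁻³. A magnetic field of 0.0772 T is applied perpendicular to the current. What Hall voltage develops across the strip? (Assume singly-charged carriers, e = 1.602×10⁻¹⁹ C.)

V_H = IB/(n e t).
V_H = (4.22)(0.0772)/((9.71×10²⁷)(1.602×10⁻¹⁹)(2.68×10⁻³)) ≈ 7.81×10⁻⁸ V.

V_H ≈ 7.81×10⁻⁸ V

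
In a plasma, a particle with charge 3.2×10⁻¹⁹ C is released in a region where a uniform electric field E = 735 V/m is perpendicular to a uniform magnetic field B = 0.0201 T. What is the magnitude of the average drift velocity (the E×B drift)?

v_d ≈ 3.66×10⁴ m/s

In crossed fields the guiding centre drifts at v_d = |E×B|/B² = E/B, independent of charge and mass.
v_d = 735/0.0201 = 3.66×10⁴ m/s.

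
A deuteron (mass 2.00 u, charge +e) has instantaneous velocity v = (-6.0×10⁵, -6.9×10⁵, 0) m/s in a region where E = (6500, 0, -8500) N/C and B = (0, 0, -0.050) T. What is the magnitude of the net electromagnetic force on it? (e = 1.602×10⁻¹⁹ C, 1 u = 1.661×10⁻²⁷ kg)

v×B = (3.45×10⁴, -3.00×10⁴, 0) N/C.
E + v×B = (4.10×10⁴, -3.00×10⁴, -8500) N/C.
F = q(E + v×B) = (1.602×10⁻¹⁹ C)·(4.10×10⁴, -3.00×10⁴, -8500) = (6.57×10⁻¹⁵, -4.81×10⁻¹⁵, -1.36×10⁻¹⁵) N.
|F| = 8.25×10⁻¹⁵ N.

|F| ≈ 8.25×10⁻¹⁵ N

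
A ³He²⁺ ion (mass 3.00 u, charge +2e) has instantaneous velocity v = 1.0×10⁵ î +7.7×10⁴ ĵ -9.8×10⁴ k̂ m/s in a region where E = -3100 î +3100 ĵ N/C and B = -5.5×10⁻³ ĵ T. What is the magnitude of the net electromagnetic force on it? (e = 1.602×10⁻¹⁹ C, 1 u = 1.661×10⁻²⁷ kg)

|F| ≈ 1.54×10⁻¹⁵ N

v×B = (-539, 0, -550) N/C.
E + v×B = (-3640, 3100, -550) N/C.
F = q(E + v×B) = (3.204×10⁻¹⁹ C)·(-3640, 3100, -550) = (-1.17×10⁻¹⁵, 9.93×10⁻¹⁶, -1.76×10⁻¹⁶) N.
|F| = 1.54×10⁻¹⁵ N.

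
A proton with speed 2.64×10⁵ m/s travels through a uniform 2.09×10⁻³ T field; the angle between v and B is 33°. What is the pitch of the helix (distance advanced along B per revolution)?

p ≈ 6.95 m

v∥ = v cosθ = 2.64×10⁵·cos33° ≈ 2.214×10⁵ m/s.
T = 2πm/(|q|B) = 2π(1.673×10⁻²⁷)/((1.602×10⁻¹⁹)(2.09×10⁻³)) ≈ 3.140×10⁻⁵ s.
pitch = v∥ T = (2.214×10⁵)(3.140×10⁻⁵) ≈ 6.95 m.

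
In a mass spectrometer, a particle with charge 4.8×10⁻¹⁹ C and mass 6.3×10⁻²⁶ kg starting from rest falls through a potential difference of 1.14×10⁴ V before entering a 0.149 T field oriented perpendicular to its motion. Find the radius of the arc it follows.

Acceleration: |q|V = ½mv² ⇒ v = √(2|q|V/m) = √(2·4.8×10⁻¹⁹·1.14×10⁴/6.3×10⁻²⁶) ≈ 4.168×10⁵ m/s.
In the field: r = mv/(|q|B) = (6.3×10⁻²⁶)(4.168×10⁵)/((4.8×10⁻¹⁹)(0.149)) ≈ 0.367 m.

r ≈ 0.367 m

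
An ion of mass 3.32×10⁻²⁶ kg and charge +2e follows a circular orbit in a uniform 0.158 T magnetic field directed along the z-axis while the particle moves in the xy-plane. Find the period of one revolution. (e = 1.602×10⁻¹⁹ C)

T ≈ 4.12×10⁻⁶ s

The cyclotron period depends only on m, q, B: T = 2πm/(|q|B).
T = 2π(3.32×10⁻²⁶)/((3.204×10⁻¹⁹)(0.158)) ≈ 4.12×10⁻⁶ s.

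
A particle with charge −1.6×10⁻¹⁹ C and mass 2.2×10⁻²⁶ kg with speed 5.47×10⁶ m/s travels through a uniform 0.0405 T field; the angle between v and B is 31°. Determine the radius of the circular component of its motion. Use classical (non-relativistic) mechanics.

v⊥ = v sinθ = 5.47×10⁶·sin31° ≈ 2.817×10⁶ m/s.
r = m v⊥/(|q|B) = (2.2×10⁻²⁶)(2.817×10⁶)/((1.6×10⁻¹⁹)(0.0405)) ≈ 9.56 m.

r ≈ 9.56 m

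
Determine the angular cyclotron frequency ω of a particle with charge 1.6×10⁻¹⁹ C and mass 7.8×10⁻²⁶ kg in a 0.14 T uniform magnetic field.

ω ≈ 2.9×10⁵ rad/s

ω = |q|B/m.
ω = (1.6×10⁻¹⁹)(0.14)/7.8×10⁻²⁶ ≈ 2.9×10⁵ rad/s.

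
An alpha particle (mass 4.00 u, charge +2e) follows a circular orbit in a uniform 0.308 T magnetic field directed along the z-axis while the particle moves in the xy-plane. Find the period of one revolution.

T ≈ 4.23×10⁻⁷ s

The cyclotron period depends only on m, q, B: T = 2πm/(|q|B).
T = 2π(6.644×10⁻²⁷)/((3.204×10⁻¹⁹)(0.308)) ≈ 4.23×10⁻⁷ s.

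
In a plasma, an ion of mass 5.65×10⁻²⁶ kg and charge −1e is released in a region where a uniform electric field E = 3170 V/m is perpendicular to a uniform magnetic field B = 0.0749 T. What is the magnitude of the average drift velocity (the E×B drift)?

v_d ≈ 4.23×10⁴ m/s

In crossed fields the guiding centre drifts at v_d = |E×B|/B² = E/B, independent of charge and mass.
v_d = 3170/0.0749 = 4.23×10⁴ m/s.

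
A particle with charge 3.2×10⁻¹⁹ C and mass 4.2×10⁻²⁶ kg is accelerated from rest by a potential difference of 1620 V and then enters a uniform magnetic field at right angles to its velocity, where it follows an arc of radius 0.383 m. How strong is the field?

v = √(2|q|V/m) = √(2·3.2×10⁻¹⁹·1620/4.2×10⁻²⁶) ≈ 1.571×10⁵ m/s.
B = mv/(|q|r) = (4.2×10⁻²⁶)(1.571×10⁵)/((3.2×10⁻¹⁹)(0.383)) ≈ 0.0538 T.

B ≈ 0.0538 T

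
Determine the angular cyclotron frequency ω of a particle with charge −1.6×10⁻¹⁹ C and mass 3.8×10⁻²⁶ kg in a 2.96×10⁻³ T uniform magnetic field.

ω = |q|B/m.
ω = (1.6×10⁻¹⁹)(2.96×10⁻³)/3.8×10⁻²⁶ ≈ 1.25×10⁴ rad/s.

ω ≈ 1.25×10⁴ rad/s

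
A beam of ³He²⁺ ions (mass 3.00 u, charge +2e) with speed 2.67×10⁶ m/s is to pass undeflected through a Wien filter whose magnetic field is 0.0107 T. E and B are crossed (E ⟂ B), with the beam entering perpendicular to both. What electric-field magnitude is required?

E = 2.86×10⁴ V/m

For straight-line motion qE = qvB, so E = vB.
E = 2.67×10⁶ × 0.0107 = 2.86×10⁴ V/m.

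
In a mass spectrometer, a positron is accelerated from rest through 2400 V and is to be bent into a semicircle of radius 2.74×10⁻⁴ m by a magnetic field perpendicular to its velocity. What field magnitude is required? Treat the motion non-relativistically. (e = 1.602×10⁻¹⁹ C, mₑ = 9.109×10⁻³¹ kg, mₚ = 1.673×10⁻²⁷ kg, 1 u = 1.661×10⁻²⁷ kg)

B ≈ 0.603 T

v = √(2|q|V/m) = √(2·1.602×10⁻¹⁹·2400/9.109×10⁻³¹) ≈ 2.905×10⁷ m/s.
B = mv/(|q|r) = (9.109×10⁻³¹)(2.905×10⁷)/((1.602×10⁻¹⁹)(2.74×10⁻⁴)) ≈ 0.603 T.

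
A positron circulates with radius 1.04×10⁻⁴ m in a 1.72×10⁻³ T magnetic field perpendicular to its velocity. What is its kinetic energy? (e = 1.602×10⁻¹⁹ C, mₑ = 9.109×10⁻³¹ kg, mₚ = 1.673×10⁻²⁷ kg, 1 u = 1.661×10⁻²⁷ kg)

KE ≈ 2.81×10⁻³ eV

v = |q|Br/m, then KE = ½mv² = (qBr)²/(2m).
v = (1.602×10⁻¹⁹)(1.72×10⁻³)(1.04×10⁻⁴)/9.109×10⁻³¹ ≈ 3.146×10⁴ m/s.
KE = ½(9.109×10⁻³¹)(3.146×10⁴)² ≈ 4.51×10⁻²² J = 2.81×10⁻³ eV.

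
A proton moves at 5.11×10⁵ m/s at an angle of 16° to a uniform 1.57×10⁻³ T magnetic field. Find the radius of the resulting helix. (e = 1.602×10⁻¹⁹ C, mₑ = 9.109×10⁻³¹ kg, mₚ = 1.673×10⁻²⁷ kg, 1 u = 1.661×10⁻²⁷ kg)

r ≈ 0.937 m

v⊥ = v sinθ = 5.11×10⁵·sin16° ≈ 1.409×10⁵ m/s.
r = m v⊥/(|q|B) = (1.673×10⁻²⁷)(1.409×10⁵)/((1.602×10⁻¹⁹)(1.57×10⁻³)) ≈ 0.937 m.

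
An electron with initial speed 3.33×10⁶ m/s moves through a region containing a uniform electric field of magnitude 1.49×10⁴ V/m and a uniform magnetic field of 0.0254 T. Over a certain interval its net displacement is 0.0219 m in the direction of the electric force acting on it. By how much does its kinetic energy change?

The magnetic force is always ⟂ v and does no work; only the electric force changes KE.
ΔKE = F_E · d = |q|E d = (1.602×10⁻¹⁹)(1.49×10⁴)(0.0219) ≈ 5.23×10⁻¹⁷ J.

ΔKE ≈ 5.23×10⁻¹⁷ J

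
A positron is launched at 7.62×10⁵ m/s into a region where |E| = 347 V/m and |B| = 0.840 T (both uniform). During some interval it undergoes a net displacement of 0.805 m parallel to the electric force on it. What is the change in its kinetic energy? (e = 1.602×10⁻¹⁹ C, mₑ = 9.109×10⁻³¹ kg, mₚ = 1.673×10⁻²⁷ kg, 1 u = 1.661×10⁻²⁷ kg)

The magnetic force is always ⟂ v and does no work; only the electric force changes KE.
ΔKE = F_E · d = |q|E d = (1.602×10⁻¹⁹)(347)(0.805) ≈ 4.47×10⁻¹⁷ J.

ΔKE ≈ 4.47×10⁻¹⁷ J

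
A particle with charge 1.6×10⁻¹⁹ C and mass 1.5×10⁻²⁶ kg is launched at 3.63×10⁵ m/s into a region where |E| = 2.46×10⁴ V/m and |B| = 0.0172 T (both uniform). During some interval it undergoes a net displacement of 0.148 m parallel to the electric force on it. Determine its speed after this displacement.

v_f ≈ 4.58×10⁵ m/s

B does no work; ΔKE = |q|E d.
½mv_f² = ½mv₀² + |q|Ed = ½(1.5×10⁻²⁶)(3.63×10⁵)² + (1.6×10⁻¹⁹)(2.46×10⁴)(0.148) ≈ 9.883×10⁻¹⁶ J + 5.825×10⁻¹⁶ J ≈ 1.571×10⁻¹⁵ J.
v_f = √(2·1.571×10⁻¹⁵/1.5×10⁻²⁶) ≈ 4.58×10⁵ m/s.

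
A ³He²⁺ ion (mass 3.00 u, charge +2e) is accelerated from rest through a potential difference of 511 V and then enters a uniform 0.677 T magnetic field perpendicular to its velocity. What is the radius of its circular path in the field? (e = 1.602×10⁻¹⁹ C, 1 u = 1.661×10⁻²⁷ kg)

r ≈ 5.89×10⁻³ m

Acceleration: |q|V = ½mv² ⇒ v = √(2|q|V/m) = √(2·3.204×10⁻¹⁹·511/4.983×10⁻²⁷) ≈ 2.563×10⁵ m/s.
In the field: r = mv/(|q|B) = (4.983×10⁻²⁷)(2.563×10⁵)/((3.204×10⁻¹⁹)(0.677)) ≈ 5.89×10⁻³ m.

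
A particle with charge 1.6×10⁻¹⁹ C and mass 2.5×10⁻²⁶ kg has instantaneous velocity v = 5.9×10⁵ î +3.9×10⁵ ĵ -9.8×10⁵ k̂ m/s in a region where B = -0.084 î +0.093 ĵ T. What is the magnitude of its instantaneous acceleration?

v×B = (9.11×10⁴, 8.23×10⁴, 8.76×10⁴) N/C.
F = q v×B = (1.6×10⁻¹⁹ C)·(9.11×10⁴, 8.23×10⁴, 8.76×10⁴) = (1.46×10⁻¹⁴, 1.32×10⁻¹⁴, 1.40×10⁻¹⁴) N.
|a| = |F|/m = 2.414×10⁻¹⁴/2.5×10⁻²⁶ ≈ 9.66×10¹¹ m/s².

|a| ≈ 9.66×10¹¹ m/s²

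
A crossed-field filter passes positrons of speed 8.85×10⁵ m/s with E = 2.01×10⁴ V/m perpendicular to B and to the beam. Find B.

B = 0.0227 T

Balance of forces in the selector: qE = qvB ⇒ B = E/v.
B = 2.01×10⁴/8.85×10⁵ = 0.0227 T.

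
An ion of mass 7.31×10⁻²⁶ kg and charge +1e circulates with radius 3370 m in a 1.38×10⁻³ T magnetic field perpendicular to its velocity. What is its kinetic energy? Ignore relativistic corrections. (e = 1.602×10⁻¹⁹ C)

v = |q|Br/m, then KE = ½mv² = (qBr)²/(2m).
v = (1.602×10⁻¹⁹)(1.38×10⁻³)(3370)/7.31×10⁻²⁶ ≈ 1.019×10⁷ m/s.
KE = ½(7.31×10⁻²⁶)(1.019×10⁷)² ≈ 3.80×10⁻¹² J = 2.37×10⁷ eV.

KE ≈ 2.37×10⁷ eV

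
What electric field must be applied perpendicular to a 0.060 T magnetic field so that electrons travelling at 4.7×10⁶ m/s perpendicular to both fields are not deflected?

E = 2.8×10⁵ V/m

For straight-line motion qE = qvB, so E = vB.
E = 4.7×10⁶ × 0.060 = 2.8×10⁵ V/m.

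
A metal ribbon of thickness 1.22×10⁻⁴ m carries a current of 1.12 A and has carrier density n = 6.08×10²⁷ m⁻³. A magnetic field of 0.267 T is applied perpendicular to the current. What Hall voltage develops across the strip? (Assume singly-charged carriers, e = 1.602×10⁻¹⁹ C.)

V_H = IB/(n e t).
V_H = (1.12)(0.267)/((6.08×10²⁷)(1.602×10⁻¹⁹)(1.22×10⁻⁴)) ≈ 2.52×10⁻⁶ V.

V_H ≈ 2.52×10⁻⁶ V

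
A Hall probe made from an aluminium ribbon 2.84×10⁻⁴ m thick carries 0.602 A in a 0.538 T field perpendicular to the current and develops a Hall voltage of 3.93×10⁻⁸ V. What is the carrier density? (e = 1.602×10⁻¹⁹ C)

From V_H = IB/(n e t), n = IB/(V_H e t).
n = (0.602)(0.538)/((3.93×10⁻⁸)(1.602×10⁻¹⁹)(2.84×10⁻⁴)) ≈ 1.81×10²⁹ m⁻³.

n ≈ 1.81×10²⁹ m⁻³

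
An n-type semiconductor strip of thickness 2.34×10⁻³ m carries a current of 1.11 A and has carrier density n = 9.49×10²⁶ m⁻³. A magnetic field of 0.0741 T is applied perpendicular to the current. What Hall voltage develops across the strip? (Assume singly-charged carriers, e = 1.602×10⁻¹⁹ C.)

V_H ≈ 2.31×10⁻⁷ V

V_H = IB/(n e t).
V_H = (1.11)(0.0741)/((9.49×10²⁶)(1.602×10⁻¹⁹)(2.34×10⁻³)) ≈ 2.31×10⁻⁷ V.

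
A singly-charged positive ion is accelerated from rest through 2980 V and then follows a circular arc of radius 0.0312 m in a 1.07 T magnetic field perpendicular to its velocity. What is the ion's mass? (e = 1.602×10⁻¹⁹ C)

Combine |q|V = ½mv² and r = mv/(|q|B): eliminate v to get m = qB²r²/(2V).
m = (1.602×10⁻¹⁹)(1.07)²(0.0312)²/(2·2980) ≈ 3.00×10⁻²⁶ kg.

m ≈ 3.00×10⁻²⁶ kg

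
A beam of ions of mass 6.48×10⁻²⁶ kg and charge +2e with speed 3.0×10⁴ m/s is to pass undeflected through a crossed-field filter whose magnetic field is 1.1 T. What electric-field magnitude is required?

For straight-line motion qE = qvB, so E = vB.
E = 3.0×10⁴ × 1.1 = 3.3×10⁴ V/m.

E = 3.3×10⁴ V/m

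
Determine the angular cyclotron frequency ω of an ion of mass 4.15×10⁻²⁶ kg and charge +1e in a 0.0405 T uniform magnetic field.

ω ≈ 1.56×10⁵ rad/s

ω = |q|B/m.
ω = (1.602×10⁻¹⁹)(0.0405)/4.15×10⁻²⁶ ≈ 1.56×10⁵ rad/s.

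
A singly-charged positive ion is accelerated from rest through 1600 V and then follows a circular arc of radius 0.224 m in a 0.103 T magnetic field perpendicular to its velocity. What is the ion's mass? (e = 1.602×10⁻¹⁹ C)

Combine |q|V = ½mv² and r = mv/(|q|B): eliminate v to get m = qB²r²/(2V).
m = (1.602×10⁻¹⁹)(0.103)²(0.224)²/(2·1600) ≈ 2.66×10⁻²⁶ kg.

m ≈ 2.66×10⁻²⁶ kg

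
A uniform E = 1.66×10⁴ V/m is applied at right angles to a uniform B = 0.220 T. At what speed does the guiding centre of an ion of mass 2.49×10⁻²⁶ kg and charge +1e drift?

v_d ≈ 7.55×10⁴ m/s

In crossed fields the guiding centre drifts at v_d = |E×B|/B² = E/B, independent of charge and mass.
v_d = 1.66×10⁴/0.220 = 7.55×10⁴ m/s.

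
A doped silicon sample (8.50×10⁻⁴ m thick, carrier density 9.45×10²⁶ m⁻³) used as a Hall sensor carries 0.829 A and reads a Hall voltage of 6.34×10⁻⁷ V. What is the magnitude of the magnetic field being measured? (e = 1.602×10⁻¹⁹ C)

From V_H = IB/(n e t), B = V_H n e t / I.
B = (6.34×10⁻⁷)(9.45×10²⁶)(1.602×10⁻¹⁹)(8.50×10⁻⁴)/0.829 ≈ 0.0984 T.

B ≈ 0.0984 T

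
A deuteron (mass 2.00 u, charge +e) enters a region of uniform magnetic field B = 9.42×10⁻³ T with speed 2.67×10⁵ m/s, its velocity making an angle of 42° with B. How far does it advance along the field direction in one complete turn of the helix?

v∥ = v cosθ = 2.67×10⁵·cos42° ≈ 1.984×10⁵ m/s.
T = 2πm/(|q|B) = 2π(3.322×10⁻²⁷)/((1.602×10⁻¹⁹)(9.42×10⁻³)) ≈ 1.383×10⁻⁵ s.
pitch = v∥ T = (1.984×10⁵)(1.383×10⁻⁵) ≈ 2.74 m.

p ≈ 2.74 m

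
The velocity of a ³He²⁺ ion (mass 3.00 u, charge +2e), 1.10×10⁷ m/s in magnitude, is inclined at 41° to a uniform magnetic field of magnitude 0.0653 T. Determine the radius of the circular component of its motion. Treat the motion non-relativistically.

r ≈ 1.72 m

v⊥ = v sinθ = 1.10×10⁷·sin41° ≈ 7.217×10⁶ m/s.
r = m v⊥/(|q|B) = (4.983×10⁻²⁷)(7.217×10⁶)/((3.204×10⁻¹⁹)(0.0653)) ≈ 1.72 m.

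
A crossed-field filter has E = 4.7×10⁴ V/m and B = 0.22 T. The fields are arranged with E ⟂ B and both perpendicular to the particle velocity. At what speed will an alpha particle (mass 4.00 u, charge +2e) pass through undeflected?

For undeflected motion the electric and magnetic forces balance: qE = qvB.
v = E/B = 4.7×10⁴/0.22 = 2.1×10⁵ m/s.
The result is independent of the particle's charge and mass.

v = 2.1×10⁵ m/s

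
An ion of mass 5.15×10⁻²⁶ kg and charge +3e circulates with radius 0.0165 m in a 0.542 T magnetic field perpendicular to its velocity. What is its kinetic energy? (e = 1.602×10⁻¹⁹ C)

v = |q|Br/m, then KE = ½mv² = (qBr)²/(2m).
v = (4.806×10⁻¹⁹)(0.542)(0.0165)/5.15×10⁻²⁶ ≈ 8.346×10⁴ m/s.
KE = ½(5.15×10⁻²⁶)(8.346×10⁴)² ≈ 1.79×10⁻¹⁶ J.

KE ≈ 1.79×10⁻¹⁶ J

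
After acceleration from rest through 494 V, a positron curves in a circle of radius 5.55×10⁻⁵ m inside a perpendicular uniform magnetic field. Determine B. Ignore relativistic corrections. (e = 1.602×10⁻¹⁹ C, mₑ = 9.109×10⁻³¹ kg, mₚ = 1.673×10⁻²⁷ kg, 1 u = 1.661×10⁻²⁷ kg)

v = √(2|q|V/m) = √(2·1.602×10⁻¹⁹·494/9.109×10⁻³¹) ≈ 1.318×10⁷ m/s.
B = mv/(|q|r) = (9.109×10⁻³¹)(1.318×10⁷)/((1.602×10⁻¹⁹)(5.55×10⁻⁵)) ≈ 1.35 T.

B ≈ 1.35 T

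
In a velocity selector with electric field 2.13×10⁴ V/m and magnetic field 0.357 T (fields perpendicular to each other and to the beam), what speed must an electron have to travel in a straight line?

Zero net Lorentz force requires |qE| = |q v×B|, i.e. E = vB.
v = E/B = 2.13×10⁴/0.357 = 5.97×10⁴ m/s.
The result is independent of the particle's charge and mass.

v = 5.97×10⁴ m/s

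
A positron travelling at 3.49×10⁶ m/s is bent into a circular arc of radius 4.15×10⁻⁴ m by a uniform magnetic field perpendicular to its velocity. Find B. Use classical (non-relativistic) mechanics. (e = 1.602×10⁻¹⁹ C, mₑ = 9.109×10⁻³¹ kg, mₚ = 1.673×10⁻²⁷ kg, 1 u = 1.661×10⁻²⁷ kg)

From |q|vB = mv²/r, B = mv/(|q|r).
B = (9.109×10⁻³¹)(3.49×10⁶)/((1.602×10⁻¹⁹)(4.15×10⁻⁴)) ≈ 0.0478 T.

B ≈ 0.0478 T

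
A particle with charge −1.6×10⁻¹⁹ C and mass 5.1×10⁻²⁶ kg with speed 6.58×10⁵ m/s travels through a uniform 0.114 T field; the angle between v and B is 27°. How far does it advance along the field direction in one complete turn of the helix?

p ≈ 10.3 m

v∥ = v cosθ = 6.58×10⁵·cos27° ≈ 5.863×10⁵ m/s.
T = 2πm/(|q|B) = 2π(5.1×10⁻²⁶)/((1.6×10⁻¹⁹)(0.114)) ≈ 1.757×10⁻⁵ s.
pitch = v∥ T = (5.863×10⁵)(1.757×10⁻⁵) ≈ 10.3 m.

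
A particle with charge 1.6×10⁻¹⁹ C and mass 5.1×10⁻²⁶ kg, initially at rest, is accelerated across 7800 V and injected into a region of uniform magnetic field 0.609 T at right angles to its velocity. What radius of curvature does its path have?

Acceleration: |q|V = ½mv² ⇒ v = √(2|q|V/m) = √(2·1.6×10⁻¹⁹·7800/5.1×10⁻²⁶) ≈ 2.212×10⁵ m/s.
In the field: r = mv/(|q|B) = (5.1×10⁻²⁶)(2.212×10⁵)/((1.6×10⁻¹⁹)(0.609)) ≈ 0.116 m.

r ≈ 0.116 m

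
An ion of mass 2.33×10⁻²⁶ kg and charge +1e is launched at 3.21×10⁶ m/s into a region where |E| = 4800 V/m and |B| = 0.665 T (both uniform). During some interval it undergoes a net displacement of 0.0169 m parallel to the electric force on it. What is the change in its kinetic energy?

The magnetic force is always ⟂ v and does no work; only the electric force changes KE.
ΔKE = F_E · d = |q|E d = (1.602×10⁻¹⁹)(4800)(0.0169) ≈ 1.30×10⁻¹⁷ J.

ΔKE ≈ 1.30×10⁻¹⁷ J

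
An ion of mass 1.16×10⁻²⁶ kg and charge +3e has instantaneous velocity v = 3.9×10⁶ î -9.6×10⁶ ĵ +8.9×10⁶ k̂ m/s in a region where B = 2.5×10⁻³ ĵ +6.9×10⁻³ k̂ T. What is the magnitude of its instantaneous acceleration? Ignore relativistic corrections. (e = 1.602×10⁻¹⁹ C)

v×B = (-8.85×10⁴, -2.69×10⁴, 9750) N/C.
F = q v×B = (4.806×10⁻¹⁹ C)·(-8.85×10⁴, -2.69×10⁴, 9750) = (-4.25×10⁻¹⁴, -1.29×10⁻¹⁴, 4.69×10⁻¹⁵) N.
|a| = |F|/m = 4.470×10⁻¹⁴/1.16×10⁻²⁶ ≈ 3.85×10¹² m/s².

|a| ≈ 3.85×10¹² m/s²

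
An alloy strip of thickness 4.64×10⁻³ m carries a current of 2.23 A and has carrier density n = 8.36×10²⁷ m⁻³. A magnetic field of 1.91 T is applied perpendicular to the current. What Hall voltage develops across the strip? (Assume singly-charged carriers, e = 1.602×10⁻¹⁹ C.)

V_H = IB/(n e t).
V_H = (2.23)(1.91)/((8.36×10²⁷)(1.602×10⁻¹⁹)(4.64×10⁻³)) ≈ 6.85×10⁻⁷ V.

V_H ≈ 6.85×10⁻⁷ V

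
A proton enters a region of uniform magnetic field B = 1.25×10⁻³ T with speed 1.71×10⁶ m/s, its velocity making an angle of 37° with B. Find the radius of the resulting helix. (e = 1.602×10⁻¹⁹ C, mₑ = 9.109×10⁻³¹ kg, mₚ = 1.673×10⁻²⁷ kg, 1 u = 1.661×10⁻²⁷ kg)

v⊥ = v sinθ = 1.71×10⁶·sin37° ≈ 1.029×10⁶ m/s.
r = m v⊥/(|q|B) = (1.673×10⁻²⁷)(1.029×10⁶)/((1.602×10⁻¹⁹)(1.25×10⁻³)) ≈ 8.60 m.

r ≈ 8.60 m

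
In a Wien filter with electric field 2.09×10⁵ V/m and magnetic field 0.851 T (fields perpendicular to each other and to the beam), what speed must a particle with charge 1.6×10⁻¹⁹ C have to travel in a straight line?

Zero net Lorentz force requires |qE| = |q v×B|, i.e. E = vB.
v = E/B = 2.09×10⁵/0.851 = 2.46×10⁵ m/s.

v = 2.46×10⁵ m/s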